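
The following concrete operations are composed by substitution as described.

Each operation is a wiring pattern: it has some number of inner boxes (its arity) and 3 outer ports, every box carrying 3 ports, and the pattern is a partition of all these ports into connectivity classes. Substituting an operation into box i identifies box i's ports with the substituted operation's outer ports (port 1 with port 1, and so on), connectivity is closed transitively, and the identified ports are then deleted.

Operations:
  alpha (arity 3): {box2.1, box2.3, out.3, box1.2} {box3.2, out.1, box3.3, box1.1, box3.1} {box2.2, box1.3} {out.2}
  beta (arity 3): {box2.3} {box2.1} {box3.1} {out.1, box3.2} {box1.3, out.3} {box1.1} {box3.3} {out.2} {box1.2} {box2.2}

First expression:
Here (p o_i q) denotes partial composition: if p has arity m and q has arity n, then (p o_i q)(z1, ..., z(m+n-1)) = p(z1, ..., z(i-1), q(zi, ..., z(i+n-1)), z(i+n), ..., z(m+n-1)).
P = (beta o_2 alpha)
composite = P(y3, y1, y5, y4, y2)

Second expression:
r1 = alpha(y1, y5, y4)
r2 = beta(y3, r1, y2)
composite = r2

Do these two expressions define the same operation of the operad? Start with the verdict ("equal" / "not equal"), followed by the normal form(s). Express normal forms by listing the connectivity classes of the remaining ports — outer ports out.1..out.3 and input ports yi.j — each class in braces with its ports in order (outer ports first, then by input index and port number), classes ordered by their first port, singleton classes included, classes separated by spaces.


equal: each reduces to {out.1, y2.2} {out.2} {out.3, y3.3} {y1.1, y4.1, y4.2, y4.3} {y1.2, y5.1, y5.3} {y1.3, y5.2} {y2.1} {y2.3} {y3.1} {y3.2}


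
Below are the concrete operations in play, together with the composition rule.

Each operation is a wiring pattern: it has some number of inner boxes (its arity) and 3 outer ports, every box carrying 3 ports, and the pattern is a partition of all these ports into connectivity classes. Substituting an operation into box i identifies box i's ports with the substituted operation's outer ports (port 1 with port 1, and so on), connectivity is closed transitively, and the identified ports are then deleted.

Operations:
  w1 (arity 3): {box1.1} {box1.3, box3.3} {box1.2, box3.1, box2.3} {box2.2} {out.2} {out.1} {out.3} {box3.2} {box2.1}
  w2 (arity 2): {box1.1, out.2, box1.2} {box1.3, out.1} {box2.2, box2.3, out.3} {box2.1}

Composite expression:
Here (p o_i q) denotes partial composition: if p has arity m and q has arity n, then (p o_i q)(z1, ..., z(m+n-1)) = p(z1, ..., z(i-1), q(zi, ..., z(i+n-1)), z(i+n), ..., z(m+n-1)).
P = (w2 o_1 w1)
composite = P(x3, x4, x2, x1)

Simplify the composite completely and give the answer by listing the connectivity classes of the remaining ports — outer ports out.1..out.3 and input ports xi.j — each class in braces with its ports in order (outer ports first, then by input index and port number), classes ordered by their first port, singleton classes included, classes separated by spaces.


{out.1} {out.2} {out.3, x1.2, x1.3} {x1.1} {x2.1, x3.2, x4.3} {x2.2} {x2.3, x3.3} {x3.1} {x4.1} {x4.2}

Connectivity passes through glued w2-boundaries; trace each wire chain.
after w1, the pattern on (x3, x4, x2) reads {out.1} {out.2} {out.3} {x2.1, x3.2, x4.3} {x2.2} {x2.3, x3.3} {x3.1} {x4.1} {x4.2} (out.j = its outer ports)
after w2, the pattern on (x3, x4, x2, x1) reads {out.1} {out.2} {out.3, x1.2, x1.3} {x1.1} {x2.1, x3.2, x4.3} {x2.2} {x2.3, x3.3} {x3.1} {x4.1} {x4.2} (out.j = its outer ports)


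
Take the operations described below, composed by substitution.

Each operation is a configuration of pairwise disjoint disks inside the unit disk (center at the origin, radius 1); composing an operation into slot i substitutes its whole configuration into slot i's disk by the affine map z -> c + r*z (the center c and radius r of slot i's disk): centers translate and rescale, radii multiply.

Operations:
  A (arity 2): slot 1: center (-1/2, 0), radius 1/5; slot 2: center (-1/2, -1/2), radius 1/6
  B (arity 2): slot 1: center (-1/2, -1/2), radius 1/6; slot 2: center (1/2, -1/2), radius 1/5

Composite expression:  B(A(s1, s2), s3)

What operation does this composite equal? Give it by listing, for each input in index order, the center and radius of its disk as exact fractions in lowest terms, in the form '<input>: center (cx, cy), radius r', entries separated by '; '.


Only the slot chain above each s matters under B; compose those maps.
s1: after 2 affine steps, its disk has center (-7/12, -1/2), radius 1/30
s2: after 2 affine steps, its disk has center (-7/12, -7/12), radius 1/36
s3: after 1 affine step, its disk has center (1/2, -1/2), radius 1/5

s1: center (-7/12, -1/2), radius 1/30; s2: center (-7/12, -7/12), radius 1/36; s3: center (1/2, -1/2), radius 1/5


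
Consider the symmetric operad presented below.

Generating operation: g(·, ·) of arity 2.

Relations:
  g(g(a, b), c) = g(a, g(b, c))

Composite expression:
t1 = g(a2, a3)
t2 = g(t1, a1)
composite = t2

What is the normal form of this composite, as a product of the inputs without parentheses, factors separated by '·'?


Key point: g is associative — brackets drop, the a-order remains.
g(a2, a3) spells out as a2 · a3
g(g(a2, a3), a1) spells out as a2 · a3 · a1

a2 · a3 · a1


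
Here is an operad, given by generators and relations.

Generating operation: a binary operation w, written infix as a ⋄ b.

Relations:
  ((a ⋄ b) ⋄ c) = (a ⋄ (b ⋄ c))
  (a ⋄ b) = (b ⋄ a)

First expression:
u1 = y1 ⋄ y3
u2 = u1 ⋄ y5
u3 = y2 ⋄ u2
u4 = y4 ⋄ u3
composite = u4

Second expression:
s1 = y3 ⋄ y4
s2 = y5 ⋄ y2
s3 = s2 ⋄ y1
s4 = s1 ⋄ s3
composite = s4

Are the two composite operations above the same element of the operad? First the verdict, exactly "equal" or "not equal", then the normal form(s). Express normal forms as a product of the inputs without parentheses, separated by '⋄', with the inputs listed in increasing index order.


equal; the common form is y1 ⋄ y2 ⋄ y3 ⋄ y4 ⋄ y5

The first expression reduces to y1 ⋄ y2 ⋄ y3 ⋄ y4 ⋄ y5
The second expression reduces to y1 ⋄ y2 ⋄ y3 ⋄ y4 ⋄ y5
The forms coincide; equal.


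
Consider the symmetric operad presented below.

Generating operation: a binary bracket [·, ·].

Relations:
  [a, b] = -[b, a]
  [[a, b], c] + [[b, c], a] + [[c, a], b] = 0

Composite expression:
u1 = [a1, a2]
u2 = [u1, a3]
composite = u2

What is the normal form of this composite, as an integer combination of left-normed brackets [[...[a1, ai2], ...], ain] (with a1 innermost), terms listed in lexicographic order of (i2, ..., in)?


[[a1, a2], a3]


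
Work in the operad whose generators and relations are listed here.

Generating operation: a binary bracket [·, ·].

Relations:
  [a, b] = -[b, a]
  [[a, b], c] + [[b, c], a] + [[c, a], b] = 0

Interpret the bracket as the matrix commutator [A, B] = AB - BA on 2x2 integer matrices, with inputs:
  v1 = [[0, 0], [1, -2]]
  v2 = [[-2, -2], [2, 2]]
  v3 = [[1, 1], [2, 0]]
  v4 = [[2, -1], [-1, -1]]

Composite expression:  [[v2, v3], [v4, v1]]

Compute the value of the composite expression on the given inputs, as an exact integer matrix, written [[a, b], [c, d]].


[[-10, -28], [-80, 10]]

[v2, v3] = [[-6, -2], [10, 6]]
[v4, v1] = [[-1, 2], [-5, 1]]
[[v2, v3], [v4, v1]] = [[-10, -28], [-80, 10]]


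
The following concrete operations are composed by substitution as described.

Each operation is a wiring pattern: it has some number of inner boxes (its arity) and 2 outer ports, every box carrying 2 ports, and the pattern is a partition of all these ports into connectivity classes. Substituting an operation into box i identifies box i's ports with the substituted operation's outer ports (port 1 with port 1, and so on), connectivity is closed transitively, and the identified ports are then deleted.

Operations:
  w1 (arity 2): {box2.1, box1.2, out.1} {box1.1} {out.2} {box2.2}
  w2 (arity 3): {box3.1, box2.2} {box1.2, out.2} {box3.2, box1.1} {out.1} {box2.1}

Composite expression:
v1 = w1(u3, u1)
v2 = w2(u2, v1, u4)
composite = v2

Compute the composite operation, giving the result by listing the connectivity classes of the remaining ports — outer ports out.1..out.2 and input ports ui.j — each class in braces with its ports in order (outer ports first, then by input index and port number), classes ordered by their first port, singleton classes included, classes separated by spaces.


{out.1} {out.2, u2.2} {u1.1, u3.2} {u1.2} {u2.1, u4.2} {u3.1} {u4.1}


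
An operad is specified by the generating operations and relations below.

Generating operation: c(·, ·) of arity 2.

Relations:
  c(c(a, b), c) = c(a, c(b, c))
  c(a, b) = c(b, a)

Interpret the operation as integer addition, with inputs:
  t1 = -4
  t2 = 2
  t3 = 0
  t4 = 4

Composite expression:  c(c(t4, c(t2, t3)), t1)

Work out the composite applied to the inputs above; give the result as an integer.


2


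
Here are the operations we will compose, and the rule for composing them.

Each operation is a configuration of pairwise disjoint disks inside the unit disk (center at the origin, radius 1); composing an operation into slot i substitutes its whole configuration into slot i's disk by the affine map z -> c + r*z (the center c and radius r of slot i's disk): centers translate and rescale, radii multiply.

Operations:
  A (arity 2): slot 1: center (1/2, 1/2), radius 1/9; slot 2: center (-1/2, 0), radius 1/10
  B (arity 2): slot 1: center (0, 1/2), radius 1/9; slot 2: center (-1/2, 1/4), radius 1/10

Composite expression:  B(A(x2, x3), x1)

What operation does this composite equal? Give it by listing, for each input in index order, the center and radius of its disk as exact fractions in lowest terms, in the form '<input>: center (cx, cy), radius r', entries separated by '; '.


Affine substitution under B: radii multiply and x-centers shift.
input x2: composing its 2 substitution steps yields center (1/18, 5/9), radius 1/81
input x3: composing its 2 substitution steps yields center (-1/18, 1/2), radius 1/90
input x1: composing its 1 substitution step yields center (-1/2, 1/4), radius 1/10

x1: center (-1/2, 1/4), radius 1/10; x2: center (1/18, 5/9), radius 1/81; x3: center (-1/18, 1/2), radius 1/90


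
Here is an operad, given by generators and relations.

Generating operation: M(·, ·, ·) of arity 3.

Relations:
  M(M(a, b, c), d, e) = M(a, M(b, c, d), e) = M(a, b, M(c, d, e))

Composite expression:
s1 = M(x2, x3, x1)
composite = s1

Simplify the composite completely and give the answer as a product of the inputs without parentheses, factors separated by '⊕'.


x2 ⊕ x3 ⊕ x1

Every regrouping of M is equal, so read the x-inputs in written order.
M(x2, x3, x1) collapses to x2 ⊕ x3 ⊕ x1


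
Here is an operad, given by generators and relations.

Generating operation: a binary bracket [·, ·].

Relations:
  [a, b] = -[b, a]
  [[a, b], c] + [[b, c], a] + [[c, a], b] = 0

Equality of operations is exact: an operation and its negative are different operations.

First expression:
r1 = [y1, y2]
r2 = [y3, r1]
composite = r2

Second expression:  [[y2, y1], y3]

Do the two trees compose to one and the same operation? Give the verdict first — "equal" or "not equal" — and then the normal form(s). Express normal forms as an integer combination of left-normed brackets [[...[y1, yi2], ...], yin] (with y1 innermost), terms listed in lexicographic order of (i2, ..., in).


equal; both compose to -[[y1, y2], y3]

In normal form, the first expression is -[[y1, y2], y3]
In normal form, the second expression is -[[y1, y2], y3]
The forms coincide; equal.


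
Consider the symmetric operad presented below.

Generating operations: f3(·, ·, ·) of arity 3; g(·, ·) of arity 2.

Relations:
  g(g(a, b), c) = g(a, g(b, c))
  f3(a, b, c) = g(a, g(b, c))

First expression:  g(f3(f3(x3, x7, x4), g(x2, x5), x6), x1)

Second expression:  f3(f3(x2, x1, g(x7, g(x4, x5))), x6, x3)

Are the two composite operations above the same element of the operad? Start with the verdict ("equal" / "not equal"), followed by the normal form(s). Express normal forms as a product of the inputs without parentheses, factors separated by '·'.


not equal: they reduce to x3 · x7 · x4 · x2 · x5 · x6 · x1 and x2 · x1 · x7 · x4 · x5 · x6 · x3

The first composite normalizes to x3 · x7 · x4 · x2 · x5 · x6 · x1
The second composite normalizes to x2 · x1 · x7 · x4 · x5 · x6 · x3
They disagree, so not equal.


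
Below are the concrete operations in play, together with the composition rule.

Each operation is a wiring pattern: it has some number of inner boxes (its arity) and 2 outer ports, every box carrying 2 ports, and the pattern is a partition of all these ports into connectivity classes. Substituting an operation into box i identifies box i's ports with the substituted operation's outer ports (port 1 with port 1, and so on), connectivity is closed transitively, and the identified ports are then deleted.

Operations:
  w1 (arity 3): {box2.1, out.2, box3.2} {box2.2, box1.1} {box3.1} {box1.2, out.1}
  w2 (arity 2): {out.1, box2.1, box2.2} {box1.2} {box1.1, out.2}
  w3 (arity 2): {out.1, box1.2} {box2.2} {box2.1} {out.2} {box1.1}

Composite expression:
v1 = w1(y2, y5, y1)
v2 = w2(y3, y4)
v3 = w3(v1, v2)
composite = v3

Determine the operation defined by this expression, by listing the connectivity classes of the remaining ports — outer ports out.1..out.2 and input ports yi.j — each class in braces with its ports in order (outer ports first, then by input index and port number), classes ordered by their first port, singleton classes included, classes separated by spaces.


{out.1, y1.2, y5.1} {out.2} {y1.1} {y2.1, y5.2} {y2.2} {y3.1} {y3.2} {y4.1, y4.2}

Two ports join when wires chain via w3-identified ports.
stage w1: inputs (y2, y5, y1), connectivity {out.1, y2.2} {out.2, y1.2, y5.1} {y1.1} {y2.1, y5.2}, out.j its boundary
stage w2: inputs (y3, y4), connectivity {out.1, y4.1, y4.2} {out.2, y3.1} {y3.2}, out.j its boundary
stage w3: inputs (y2, y5, y1, y3, y4), connectivity {out.1, y1.2, y5.1} {out.2} {y1.1} {y2.1, y5.2} {y2.2} {y3.1} {y3.2} {y4.1, y4.2}, out.j its boundary


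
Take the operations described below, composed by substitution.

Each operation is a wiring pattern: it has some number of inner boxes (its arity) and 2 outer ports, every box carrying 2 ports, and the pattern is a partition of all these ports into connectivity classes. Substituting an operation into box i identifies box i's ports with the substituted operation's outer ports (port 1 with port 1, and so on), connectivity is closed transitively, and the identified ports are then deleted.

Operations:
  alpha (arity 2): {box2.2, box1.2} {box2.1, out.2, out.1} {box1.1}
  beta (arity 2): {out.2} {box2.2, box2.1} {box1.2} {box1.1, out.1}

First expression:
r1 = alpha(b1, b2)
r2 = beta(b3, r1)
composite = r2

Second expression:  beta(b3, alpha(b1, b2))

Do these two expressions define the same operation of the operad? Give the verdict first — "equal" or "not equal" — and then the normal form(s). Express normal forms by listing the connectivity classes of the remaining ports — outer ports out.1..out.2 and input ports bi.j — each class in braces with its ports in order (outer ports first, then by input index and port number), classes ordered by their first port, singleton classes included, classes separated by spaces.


equal; the common form is {out.1, b3.1} {out.2} {b1.1} {b1.2, b2.2} {b2.1} {b3.2}

Reducing the first expression gives {out.1, b3.1} {out.2} {b1.1} {b1.2, b2.2} {b2.1} {b3.2}
Reducing the second expression gives {out.1, b3.1} {out.2} {b1.1} {b1.2, b2.2} {b2.1} {b3.2}
The forms coincide; equal.


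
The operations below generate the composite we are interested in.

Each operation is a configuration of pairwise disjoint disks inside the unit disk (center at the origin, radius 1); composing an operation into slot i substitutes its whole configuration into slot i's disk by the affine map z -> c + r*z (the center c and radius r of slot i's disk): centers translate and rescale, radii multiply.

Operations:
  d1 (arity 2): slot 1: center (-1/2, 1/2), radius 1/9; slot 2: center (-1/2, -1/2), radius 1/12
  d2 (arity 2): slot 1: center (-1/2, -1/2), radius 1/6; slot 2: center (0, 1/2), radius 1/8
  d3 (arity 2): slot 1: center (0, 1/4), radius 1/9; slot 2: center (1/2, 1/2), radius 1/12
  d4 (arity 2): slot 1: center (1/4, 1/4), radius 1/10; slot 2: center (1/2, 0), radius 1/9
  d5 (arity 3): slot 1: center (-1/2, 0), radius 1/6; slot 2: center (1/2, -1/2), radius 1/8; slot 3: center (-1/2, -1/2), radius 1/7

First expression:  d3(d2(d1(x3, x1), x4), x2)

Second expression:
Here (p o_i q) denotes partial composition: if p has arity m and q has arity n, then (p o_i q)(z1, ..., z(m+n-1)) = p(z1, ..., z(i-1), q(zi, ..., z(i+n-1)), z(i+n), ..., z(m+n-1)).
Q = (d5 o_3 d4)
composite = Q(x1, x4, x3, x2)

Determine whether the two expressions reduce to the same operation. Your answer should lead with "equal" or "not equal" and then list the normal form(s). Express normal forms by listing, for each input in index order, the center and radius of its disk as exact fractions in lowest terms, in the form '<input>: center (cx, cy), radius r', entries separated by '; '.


not equal; first: x1: center (-7/108, 5/27), radius 1/648; x2: center (1/2, 1/2), radius 1/12; x3: center (-7/108, 11/54), radius 1/486; x4: center (0, 11/36), radius 1/72; second: x1: center (-1/2, 0), radius 1/6; x2: center (-3/7, -1/2), radius 1/63; x3: center (-13/28, -13/28), radius 1/70; x4: center (1/2, -1/2), radius 1/8

Normal form of the first expression: x1: center (-7/108, 5/27), radius 1/648; x2: center (1/2, 1/2), radius 1/12; x3: center (-7/108, 11/54), radius 1/486; x4: center (0, 11/36), radius 1/72
Normal form of the second expression: x1: center (-1/2, 0), radius 1/6; x2: center (-3/7, -1/2), radius 1/63; x3: center (-13/28, -13/28), radius 1/70; x4: center (1/2, -1/2), radius 1/8
They disagree, so not equal.


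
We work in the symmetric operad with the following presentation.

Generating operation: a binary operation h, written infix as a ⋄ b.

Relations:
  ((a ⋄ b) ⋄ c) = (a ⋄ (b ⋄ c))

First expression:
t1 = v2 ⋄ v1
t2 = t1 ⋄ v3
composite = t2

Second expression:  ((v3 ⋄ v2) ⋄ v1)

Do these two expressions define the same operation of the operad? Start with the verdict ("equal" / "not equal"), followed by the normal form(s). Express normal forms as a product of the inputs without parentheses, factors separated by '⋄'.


not equal; first: v2 ⋄ v1 ⋄ v3; second: v3 ⋄ v2 ⋄ v1

Normal form of the first expression: v2 ⋄ v1 ⋄ v3
Normal form of the second expression: v3 ⋄ v2 ⋄ v1
Distinct normal forms: not equal.


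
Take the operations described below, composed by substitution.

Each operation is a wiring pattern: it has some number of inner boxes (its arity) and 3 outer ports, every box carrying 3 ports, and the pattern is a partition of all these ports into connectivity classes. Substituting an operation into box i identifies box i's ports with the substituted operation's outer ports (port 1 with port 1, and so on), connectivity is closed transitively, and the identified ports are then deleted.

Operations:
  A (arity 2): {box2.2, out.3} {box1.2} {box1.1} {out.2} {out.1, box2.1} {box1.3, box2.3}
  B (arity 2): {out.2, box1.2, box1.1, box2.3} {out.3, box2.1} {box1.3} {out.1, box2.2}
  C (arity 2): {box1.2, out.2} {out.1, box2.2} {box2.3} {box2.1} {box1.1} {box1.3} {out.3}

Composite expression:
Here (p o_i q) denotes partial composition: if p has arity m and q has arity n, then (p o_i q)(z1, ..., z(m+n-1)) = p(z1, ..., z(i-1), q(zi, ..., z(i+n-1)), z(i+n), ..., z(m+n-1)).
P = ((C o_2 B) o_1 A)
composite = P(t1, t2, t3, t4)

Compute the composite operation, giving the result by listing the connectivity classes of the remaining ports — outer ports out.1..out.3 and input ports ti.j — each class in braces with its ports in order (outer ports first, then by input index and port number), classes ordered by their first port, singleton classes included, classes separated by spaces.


{out.1, t3.1, t3.2, t4.3} {out.2} {out.3} {t1.1} {t1.2} {t1.3, t2.3} {t2.1} {t2.2} {t3.3} {t4.1} {t4.2}

After gluing at C, chains via deleted ports link the t-ports.
after A, the pattern on (t1, t2) reads {out.1, t2.1} {out.2} {out.3, t2.2} {t1.1} {t1.2} {t1.3, t2.3} (out.j = its outer ports)
after B, the pattern on (t3, t4) reads {out.1, t4.2} {out.2, t3.1, t3.2, t4.3} {out.3, t4.1} {t3.3} (out.j = its outer ports)
after C, the pattern on (t1, t2, t3, t4) reads {out.1, t3.1, t3.2, t4.3} {out.2} {out.3} {t1.1} {t1.2} {t1.3, t2.3} {t2.1} {t2.2} {t3.3} {t4.1} {t4.2} (out.j = its outer ports)


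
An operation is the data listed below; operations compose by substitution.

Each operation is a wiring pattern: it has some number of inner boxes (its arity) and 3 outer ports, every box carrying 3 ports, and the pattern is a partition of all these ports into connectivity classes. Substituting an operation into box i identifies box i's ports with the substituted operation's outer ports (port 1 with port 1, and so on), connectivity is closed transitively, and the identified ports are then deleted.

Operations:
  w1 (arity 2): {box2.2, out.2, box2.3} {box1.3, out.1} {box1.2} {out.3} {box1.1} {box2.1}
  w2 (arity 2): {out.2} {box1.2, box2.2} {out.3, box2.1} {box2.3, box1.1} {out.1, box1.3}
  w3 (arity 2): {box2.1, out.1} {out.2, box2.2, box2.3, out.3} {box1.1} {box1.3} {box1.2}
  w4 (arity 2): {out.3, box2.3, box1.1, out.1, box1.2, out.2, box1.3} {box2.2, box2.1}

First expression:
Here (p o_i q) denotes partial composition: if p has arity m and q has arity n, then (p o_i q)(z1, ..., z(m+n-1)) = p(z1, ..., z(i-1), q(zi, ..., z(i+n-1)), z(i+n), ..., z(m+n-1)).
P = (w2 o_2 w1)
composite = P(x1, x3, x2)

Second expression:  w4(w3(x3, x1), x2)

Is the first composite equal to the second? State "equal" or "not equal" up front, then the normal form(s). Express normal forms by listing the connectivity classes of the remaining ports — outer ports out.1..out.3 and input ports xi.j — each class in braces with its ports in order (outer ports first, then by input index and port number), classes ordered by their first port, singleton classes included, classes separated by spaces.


not equal; the first gives {out.1, x1.3} {out.2} {out.3, x3.3} {x1.1} {x1.2, x2.2, x2.3} {x2.1} {x3.1} {x3.2} and the second {out.1, out.2, out.3, x1.1, x1.2, x1.3, x2.3} {x2.1, x2.2} {x3.1} {x3.2} {x3.3}

Reducing the first expression gives {out.1, x1.3} {out.2} {out.3, x3.3} {x1.1} {x1.2, x2.2, x2.3} {x2.1} {x3.1} {x3.2}
Reducing the second expression gives {out.1, out.2, out.3, x1.1, x1.2, x1.3, x2.3} {x2.1, x2.2} {x3.1} {x3.2} {x3.3}
The normal forms differ: not equal.


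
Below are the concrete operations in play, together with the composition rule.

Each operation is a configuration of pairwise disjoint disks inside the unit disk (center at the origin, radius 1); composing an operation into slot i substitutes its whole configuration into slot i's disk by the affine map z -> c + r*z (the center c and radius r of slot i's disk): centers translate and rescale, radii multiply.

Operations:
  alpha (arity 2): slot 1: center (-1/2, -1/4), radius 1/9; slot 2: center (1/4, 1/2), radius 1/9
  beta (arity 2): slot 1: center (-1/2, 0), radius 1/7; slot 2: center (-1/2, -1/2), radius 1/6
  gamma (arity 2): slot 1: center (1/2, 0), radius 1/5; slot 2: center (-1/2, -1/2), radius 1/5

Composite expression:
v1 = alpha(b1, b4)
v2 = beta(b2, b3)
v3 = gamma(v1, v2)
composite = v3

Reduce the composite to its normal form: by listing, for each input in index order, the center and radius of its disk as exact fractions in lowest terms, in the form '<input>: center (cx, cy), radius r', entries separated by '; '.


b1: center (2/5, -1/20), radius 1/45; b2: center (-3/5, -1/2), radius 1/35; b3: center (-3/5, -3/5), radius 1/30; b4: center (11/20, 1/10), radius 1/45

Each b-disk chains the slot maps above it in gamma; radii multiply.
for b1, the 2-step affine chain lands on center (2/5, -1/20), radius 1/45
for b4, the 2-step affine chain lands on center (11/20, 1/10), radius 1/45
for b2, the 2-step affine chain lands on center (-3/5, -1/2), radius 1/35
for b3, the 2-step affine chain lands on center (-3/5, -3/5), radius 1/30


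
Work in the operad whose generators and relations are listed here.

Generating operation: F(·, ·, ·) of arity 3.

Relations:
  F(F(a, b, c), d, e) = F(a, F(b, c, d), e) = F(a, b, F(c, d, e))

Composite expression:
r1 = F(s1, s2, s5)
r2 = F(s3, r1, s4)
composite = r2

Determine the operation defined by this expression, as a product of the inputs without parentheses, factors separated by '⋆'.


The F-tree's shape is irrelevant; the s-reading-order decides.
F(s1, s2, s5) reduces to s1 ⋆ s2 ⋆ s5
F(s3, F(s1, s2, s5), s4) reduces to s3 ⋆ s1 ⋆ s2 ⋆ s5 ⋆ s4

s3 ⋆ s1 ⋆ s2 ⋆ s5 ⋆ s4


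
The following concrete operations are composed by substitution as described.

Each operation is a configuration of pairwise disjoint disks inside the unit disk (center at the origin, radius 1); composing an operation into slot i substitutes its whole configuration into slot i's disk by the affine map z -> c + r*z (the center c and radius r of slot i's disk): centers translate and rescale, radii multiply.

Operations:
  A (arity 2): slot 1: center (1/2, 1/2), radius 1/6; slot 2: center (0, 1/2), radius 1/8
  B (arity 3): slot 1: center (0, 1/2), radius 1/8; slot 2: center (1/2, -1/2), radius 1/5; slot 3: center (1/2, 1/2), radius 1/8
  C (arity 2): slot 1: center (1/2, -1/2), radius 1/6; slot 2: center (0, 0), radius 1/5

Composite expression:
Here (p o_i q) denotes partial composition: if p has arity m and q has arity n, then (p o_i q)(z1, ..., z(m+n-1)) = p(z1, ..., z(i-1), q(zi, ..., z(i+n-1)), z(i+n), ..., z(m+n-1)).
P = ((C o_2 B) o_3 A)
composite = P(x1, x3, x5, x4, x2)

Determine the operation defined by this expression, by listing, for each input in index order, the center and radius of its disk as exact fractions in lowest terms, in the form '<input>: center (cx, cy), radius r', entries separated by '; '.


x1: center (1/2, -1/2), radius 1/6; x2: center (1/10, 1/10), radius 1/40; x3: center (0, 1/10), radius 1/40; x4: center (1/10, -2/25), radius 1/200; x5: center (3/25, -2/25), radius 1/150


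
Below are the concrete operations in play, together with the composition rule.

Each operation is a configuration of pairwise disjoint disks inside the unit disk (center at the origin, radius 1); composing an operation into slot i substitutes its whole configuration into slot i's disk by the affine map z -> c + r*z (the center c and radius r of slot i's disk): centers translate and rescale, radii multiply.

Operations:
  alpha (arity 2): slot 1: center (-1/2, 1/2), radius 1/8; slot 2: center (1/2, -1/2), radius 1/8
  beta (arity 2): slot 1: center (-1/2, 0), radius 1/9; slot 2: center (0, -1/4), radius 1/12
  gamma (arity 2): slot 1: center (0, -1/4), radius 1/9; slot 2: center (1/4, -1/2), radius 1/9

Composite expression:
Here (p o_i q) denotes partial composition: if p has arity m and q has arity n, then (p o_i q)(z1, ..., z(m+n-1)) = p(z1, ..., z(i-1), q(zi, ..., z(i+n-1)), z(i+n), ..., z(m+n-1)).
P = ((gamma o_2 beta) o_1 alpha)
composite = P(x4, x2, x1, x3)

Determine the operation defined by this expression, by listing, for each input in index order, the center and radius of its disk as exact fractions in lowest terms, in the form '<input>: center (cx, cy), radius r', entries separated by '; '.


x1: center (7/36, -1/2), radius 1/81; x2: center (1/18, -11/36), radius 1/72; x3: center (1/4, -19/36), radius 1/108; x4: center (-1/18, -7/36), radius 1/72

Only the slot chain above each x matters under gamma; compose those maps.
input x4: composing its 2 substitution steps yields center (-1/18, -7/36), radius 1/72
input x2: composing its 2 substitution steps yields center (1/18, -11/36), radius 1/72
input x1: composing its 2 substitution steps yields center (7/36, -1/2), radius 1/81
input x3: composing its 2 substitution steps yields center (1/4, -19/36), radius 1/108


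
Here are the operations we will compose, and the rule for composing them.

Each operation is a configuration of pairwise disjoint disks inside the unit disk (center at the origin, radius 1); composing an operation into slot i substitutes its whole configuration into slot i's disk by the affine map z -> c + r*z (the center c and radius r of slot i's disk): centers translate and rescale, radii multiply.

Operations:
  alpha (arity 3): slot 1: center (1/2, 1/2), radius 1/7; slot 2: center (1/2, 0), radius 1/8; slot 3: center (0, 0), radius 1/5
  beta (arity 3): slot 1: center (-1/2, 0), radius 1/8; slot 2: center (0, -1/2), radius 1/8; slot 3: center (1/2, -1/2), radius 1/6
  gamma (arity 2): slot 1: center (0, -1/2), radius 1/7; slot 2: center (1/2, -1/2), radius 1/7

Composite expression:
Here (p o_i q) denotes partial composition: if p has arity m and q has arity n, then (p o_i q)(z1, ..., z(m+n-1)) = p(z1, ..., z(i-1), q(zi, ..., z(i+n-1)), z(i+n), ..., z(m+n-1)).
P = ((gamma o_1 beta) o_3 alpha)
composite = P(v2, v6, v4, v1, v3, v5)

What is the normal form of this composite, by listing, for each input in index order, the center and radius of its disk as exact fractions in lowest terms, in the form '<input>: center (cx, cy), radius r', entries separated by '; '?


v1: center (1/12, -4/7), radius 1/336; v2: center (-1/14, -1/2), radius 1/56; v3: center (1/14, -4/7), radius 1/210; v4: center (1/12, -47/84), radius 1/294; v5: center (1/2, -1/2), radius 1/7; v6: center (0, -4/7), radius 1/56

Each v-disk chains the slot maps above it in gamma; radii multiply.
input v2: applying the 2 nested substitutions gives center (-1/14, -1/2), radius 1/56
input v6: applying the 2 nested substitutions gives center (0, -4/7), radius 1/56
input v4: applying the 3 nested substitutions gives center (1/12, -47/84), radius 1/294
input v1: applying the 3 nested substitutions gives center (1/12, -4/7), radius 1/336
input v3: applying the 3 nested substitutions gives center (1/14, -4/7), radius 1/210
input v5: applying the 1 nested substitution gives center (1/2, -1/2), radius 1/7


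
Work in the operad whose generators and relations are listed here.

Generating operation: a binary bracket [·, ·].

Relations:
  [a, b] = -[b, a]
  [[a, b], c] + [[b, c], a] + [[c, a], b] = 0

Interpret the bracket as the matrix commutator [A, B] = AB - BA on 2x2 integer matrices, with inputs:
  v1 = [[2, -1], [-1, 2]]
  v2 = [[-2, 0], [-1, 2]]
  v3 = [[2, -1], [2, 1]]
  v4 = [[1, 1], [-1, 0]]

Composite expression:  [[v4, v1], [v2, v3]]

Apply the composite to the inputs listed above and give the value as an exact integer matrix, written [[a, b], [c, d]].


[v4, v1] = [[-2, -1], [1, 2]]
[v2, v3] = [[-1, 4], [7, 1]]
[[v4, v1], [v2, v3]] = [[-11, -18], [26, 11]]

[[-11, -18], [26, 11]]


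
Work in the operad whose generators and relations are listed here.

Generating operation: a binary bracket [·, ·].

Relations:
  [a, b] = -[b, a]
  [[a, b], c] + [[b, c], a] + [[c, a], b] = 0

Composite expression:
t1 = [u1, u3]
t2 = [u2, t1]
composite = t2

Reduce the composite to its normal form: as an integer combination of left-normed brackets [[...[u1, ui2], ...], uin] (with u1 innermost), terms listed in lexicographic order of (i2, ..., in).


-[[u1, u3], u2]

A multilinear Lie element is pinned by u1-initial words (u1 innermost).
Composite bracket: [u2, [u1, u3]]
The bracket unfolds into 4 signed words via [a, b] = ab - ba (2^2 = 4).
Keep just the words that open with u1:
  u1u3u2 appears with sign -1, giving the term -[[u1, u3], u2]


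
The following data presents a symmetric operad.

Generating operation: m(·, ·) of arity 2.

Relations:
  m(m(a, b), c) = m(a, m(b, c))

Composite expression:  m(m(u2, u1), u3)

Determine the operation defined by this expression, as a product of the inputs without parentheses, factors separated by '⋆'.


u2 ⋆ u1 ⋆ u3

Under associativity of m, the answer is the u's in reading order.
m(u2, u1) linearizes to u2 ⋆ u1
m(m(u2, u1), u3) linearizes to u2 ⋆ u1 ⋆ u3


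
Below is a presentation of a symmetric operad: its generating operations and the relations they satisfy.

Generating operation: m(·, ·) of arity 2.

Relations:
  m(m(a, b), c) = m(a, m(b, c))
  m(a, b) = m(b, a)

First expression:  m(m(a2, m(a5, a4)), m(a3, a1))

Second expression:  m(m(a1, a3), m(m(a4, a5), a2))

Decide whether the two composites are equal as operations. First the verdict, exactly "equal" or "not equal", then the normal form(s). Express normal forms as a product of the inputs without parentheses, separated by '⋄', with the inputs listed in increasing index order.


equal; both compose to a1 ⋄ a2 ⋄ a3 ⋄ a4 ⋄ a5

The first expression reduces to a1 ⋄ a2 ⋄ a3 ⋄ a4 ⋄ a5
The second expression reduces to a1 ⋄ a2 ⋄ a3 ⋄ a4 ⋄ a5
One common form — equal.


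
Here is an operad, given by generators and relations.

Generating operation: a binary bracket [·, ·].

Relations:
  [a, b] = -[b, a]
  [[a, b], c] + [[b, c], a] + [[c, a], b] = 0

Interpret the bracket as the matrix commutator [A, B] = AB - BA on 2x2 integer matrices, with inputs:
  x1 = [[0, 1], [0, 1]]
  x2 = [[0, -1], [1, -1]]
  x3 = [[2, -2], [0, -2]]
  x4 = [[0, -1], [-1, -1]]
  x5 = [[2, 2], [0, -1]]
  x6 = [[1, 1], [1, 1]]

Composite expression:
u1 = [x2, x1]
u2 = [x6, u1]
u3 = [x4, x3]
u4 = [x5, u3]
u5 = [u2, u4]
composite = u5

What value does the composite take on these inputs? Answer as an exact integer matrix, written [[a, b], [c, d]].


[[52, 4], [56, -52]]

[x2, x1] = [[-1, 0], [-1, 1]]
[x6, [x2, x1]] = [[-1, 2], [-2, 1]]
[x4, x3] = [[-2, 2], [-4, 2]]
[x5, [x4, x3]] = [[-8, 14], [12, 8]]
[[x6, [x2, x1]], [x5, [x4, x3]]] = [[52, 4], [56, -52]]


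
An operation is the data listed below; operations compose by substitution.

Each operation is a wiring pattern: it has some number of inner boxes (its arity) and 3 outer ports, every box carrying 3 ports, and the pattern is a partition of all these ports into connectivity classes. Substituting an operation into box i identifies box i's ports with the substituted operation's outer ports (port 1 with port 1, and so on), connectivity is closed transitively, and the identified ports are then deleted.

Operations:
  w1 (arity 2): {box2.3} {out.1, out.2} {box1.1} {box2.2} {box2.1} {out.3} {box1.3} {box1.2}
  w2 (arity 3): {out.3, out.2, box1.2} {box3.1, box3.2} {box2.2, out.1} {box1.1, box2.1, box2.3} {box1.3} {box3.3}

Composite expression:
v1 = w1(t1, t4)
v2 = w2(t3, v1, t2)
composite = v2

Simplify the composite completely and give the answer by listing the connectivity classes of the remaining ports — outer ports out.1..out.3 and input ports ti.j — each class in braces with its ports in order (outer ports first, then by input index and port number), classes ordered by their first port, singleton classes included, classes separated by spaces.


{out.1, t3.1} {out.2, out.3, t3.2} {t1.1} {t1.2} {t1.3} {t2.1, t2.2} {t2.3} {t3.3} {t4.1} {t4.2} {t4.3}

Substituting into w2 glues patterns; closure does the rest.
composing w1 on (t1, t4), with out.j its own outer ports: {out.1, out.2} {out.3} {t1.1} {t1.2} {t1.3} {t4.1} {t4.2} {t4.3}
composing w2 on (t3, t1, t4, t2), with out.j its own outer ports: {out.1, t3.1} {out.2, out.3, t3.2} {t1.1} {t1.2} {t1.3} {t2.1, t2.2} {t2.3} {t3.3} {t4.1} {t4.2} {t4.3}


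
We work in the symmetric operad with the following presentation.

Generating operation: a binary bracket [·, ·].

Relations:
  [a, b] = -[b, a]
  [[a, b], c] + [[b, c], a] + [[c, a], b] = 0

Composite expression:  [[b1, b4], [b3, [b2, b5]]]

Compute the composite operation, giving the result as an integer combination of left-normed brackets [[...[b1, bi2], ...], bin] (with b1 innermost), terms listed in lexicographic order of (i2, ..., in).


-[[[[b1, b4], b2], b5], b3] + [[[[b1, b4], b3], b2], b5] - [[[[b1, b4], b3], b5], b2] + [[[[b1, b4], b5], b2], b3]

Skip Jacobi rewriting: expand, keep b1-initial words, read off terms.
Composite bracket: [[b1, b4], [b3, [b2, b5]]]
Full expansion: 16 signed words from ab - ba (2^4 = 16).
Only words starting with b1 matter:
  word b1b4b2b5b3 has sign -1, contributing -[[[[b1, b4], b2], b5], b3]
  word b1b4b3b2b5 has sign +1, contributing +[[[[b1, b4], b3], b2], b5]
  word b1b4b3b5b2 has sign -1, contributing -[[[[b1, b4], b3], b5], b2]
  word b1b4b5b2b3 has sign +1, contributing +[[[[b1, b4], b5], b2], b3]


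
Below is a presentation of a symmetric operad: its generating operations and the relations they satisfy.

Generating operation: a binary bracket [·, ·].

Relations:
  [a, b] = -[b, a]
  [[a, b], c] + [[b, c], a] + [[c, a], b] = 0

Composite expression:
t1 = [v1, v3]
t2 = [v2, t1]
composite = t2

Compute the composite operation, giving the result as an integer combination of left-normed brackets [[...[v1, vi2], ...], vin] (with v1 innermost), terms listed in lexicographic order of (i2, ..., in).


-[[v1, v3], v2]


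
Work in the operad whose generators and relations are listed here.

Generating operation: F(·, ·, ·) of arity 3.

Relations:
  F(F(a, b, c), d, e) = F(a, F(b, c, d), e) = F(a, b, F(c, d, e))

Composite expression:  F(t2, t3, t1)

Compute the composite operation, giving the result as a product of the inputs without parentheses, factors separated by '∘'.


t2 ∘ t3 ∘ t1

Associativity of F dissolves the nesting; only the t-input order survives.
F(t2, t3, t1) spells out as t2 ∘ t3 ∘ t1


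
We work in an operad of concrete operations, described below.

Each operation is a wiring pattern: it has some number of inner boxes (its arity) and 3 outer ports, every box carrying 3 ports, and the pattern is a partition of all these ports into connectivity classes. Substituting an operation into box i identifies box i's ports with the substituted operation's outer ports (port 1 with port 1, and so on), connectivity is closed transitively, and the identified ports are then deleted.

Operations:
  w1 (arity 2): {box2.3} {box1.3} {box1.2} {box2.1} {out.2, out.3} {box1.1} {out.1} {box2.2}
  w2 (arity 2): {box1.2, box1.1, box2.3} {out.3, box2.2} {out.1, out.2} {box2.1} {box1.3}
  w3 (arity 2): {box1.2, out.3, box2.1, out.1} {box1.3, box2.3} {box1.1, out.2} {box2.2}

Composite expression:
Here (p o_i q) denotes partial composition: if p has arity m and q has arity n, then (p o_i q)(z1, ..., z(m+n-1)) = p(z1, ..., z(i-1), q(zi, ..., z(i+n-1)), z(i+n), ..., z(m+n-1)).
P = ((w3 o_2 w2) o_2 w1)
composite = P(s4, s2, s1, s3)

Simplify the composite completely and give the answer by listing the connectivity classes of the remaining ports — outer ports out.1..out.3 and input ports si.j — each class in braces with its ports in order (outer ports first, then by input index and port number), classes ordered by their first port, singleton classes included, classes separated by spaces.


{out.1, out.3, s4.2} {out.2, s4.1} {s1.1} {s1.2} {s1.3} {s2.1} {s2.2} {s2.3} {s3.1} {s3.2, s4.3} {s3.3}


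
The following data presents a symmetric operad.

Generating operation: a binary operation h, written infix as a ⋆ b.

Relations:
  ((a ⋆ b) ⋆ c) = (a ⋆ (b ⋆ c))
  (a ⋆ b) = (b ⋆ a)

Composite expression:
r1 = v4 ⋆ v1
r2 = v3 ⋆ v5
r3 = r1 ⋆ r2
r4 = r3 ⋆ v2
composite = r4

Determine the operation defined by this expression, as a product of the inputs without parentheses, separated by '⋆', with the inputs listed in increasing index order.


v1 ⋆ v2 ⋆ v3 ⋆ v4 ⋆ v5

Any arrangement under h is one operation, so sort the v-inputs.
(v4 ⋆ v1) reduces to v4 ⋆ v1
(v3 ⋆ v5) reduces to v3 ⋆ v5
((v4 ⋆ v1) ⋆ (v3 ⋆ v5)) reduces to v4 ⋆ v1 ⋆ v3 ⋆ v5
(((v4 ⋆ v1) ⋆ (v3 ⋆ v5)) ⋆ v2) reduces to v4 ⋆ v1 ⋆ v3 ⋆ v5 ⋆ v2
the factors in increasing index order: v1 ⋆ v2 ⋆ v3 ⋆ v4 ⋆ v5


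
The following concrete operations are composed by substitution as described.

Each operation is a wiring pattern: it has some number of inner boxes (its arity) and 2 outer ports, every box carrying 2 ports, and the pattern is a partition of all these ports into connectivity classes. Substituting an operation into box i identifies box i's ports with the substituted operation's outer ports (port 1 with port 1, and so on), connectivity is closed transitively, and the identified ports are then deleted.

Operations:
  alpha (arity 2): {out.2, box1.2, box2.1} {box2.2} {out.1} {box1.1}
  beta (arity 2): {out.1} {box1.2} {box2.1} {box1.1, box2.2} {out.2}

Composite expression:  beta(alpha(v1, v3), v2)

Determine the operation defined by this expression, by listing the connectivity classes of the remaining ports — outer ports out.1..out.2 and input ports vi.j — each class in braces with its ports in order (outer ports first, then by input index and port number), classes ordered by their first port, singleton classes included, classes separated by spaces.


{out.1} {out.2} {v1.1} {v1.2, v3.1} {v2.1} {v2.2} {v3.2}

Reachability decides: close wires over beta-identified ports.
through alpha, on inputs (v1, v3): {out.1} {out.2, v1.2, v3.1} {v1.1} {v3.2} (out.j = stage outer ports)
through beta, on inputs (v1, v3, v2): {out.1} {out.2} {v1.1} {v1.2, v3.1} {v2.1} {v2.2} {v3.2} (out.j = stage outer ports)
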